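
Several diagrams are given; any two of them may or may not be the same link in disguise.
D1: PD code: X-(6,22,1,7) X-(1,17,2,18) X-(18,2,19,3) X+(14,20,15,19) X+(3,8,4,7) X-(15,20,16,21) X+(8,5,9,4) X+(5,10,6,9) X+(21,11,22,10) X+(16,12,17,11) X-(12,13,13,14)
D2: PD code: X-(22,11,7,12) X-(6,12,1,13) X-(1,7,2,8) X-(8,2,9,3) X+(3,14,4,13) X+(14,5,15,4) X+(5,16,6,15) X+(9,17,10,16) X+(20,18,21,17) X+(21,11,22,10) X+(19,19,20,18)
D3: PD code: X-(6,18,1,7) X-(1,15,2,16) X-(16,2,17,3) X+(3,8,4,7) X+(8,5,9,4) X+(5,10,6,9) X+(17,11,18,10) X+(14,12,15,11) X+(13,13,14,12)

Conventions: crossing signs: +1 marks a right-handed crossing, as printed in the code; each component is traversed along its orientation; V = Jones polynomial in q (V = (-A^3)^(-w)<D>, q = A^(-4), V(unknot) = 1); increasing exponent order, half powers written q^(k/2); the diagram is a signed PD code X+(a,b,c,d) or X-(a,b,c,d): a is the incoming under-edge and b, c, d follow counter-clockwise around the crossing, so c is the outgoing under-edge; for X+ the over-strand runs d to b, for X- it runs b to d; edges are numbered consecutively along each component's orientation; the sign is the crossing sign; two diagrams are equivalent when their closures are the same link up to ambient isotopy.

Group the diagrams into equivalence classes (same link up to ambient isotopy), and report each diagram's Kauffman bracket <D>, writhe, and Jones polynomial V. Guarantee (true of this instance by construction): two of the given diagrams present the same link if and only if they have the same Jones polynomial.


grouping into links: {D1, D2, D3}
V(D1) = -q^(-3/2) + q^(-1/2) - 2q^(1/2) + q^(3/2) - 2q^(5/2) + q^(7/2)  (w +1, c 11, <D> = -A^-11 + 2A^-7 - A^-3 + 2A - A^5 + A^9)
V(D2) = -q^(-3/2) + q^(-1/2) - 2q^(1/2) + q^(3/2) - 2q^(5/2) + q^(7/2)  (w +3, c 11, <D> = -A^-5 + 2A^-1 - A^3 + 2A^7 - A^11 + A^15)
V(D3) = -q^(-3/2) + q^(-1/2) - 2q^(1/2) + q^(3/2) - 2q^(5/2) + q^(7/2)  [9 crossings, <D> = -A^-5 + 2A^-1 - A^3 + 2A^7 - A^11 + A^15, w = +3]
why: one V(q) for all 3 diagrams — one class (guaranteed)


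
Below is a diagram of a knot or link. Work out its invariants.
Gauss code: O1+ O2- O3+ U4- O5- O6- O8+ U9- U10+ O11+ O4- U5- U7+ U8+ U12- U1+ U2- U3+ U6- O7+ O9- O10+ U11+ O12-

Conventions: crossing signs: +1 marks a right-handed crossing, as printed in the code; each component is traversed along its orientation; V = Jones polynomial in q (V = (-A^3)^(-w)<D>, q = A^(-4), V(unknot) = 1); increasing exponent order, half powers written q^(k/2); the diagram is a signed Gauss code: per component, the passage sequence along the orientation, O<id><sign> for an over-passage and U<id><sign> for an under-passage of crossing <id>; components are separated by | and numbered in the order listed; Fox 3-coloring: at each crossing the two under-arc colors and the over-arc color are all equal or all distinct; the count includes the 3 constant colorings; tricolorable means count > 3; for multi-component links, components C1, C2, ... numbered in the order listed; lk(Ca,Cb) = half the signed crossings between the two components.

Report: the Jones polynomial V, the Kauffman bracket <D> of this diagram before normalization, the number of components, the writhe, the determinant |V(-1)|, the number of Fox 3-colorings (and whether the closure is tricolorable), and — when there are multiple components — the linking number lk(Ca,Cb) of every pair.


Jones polynomial: V(q) = 1
<D> = 1; writhe 0
components 1, writhe 0 (12 crossings)
3-colorings: 3 of 3^12, det 1 — not tricolorable
note: |V(-1)| = 1: so not tricolorable, since 3 does not divide 1


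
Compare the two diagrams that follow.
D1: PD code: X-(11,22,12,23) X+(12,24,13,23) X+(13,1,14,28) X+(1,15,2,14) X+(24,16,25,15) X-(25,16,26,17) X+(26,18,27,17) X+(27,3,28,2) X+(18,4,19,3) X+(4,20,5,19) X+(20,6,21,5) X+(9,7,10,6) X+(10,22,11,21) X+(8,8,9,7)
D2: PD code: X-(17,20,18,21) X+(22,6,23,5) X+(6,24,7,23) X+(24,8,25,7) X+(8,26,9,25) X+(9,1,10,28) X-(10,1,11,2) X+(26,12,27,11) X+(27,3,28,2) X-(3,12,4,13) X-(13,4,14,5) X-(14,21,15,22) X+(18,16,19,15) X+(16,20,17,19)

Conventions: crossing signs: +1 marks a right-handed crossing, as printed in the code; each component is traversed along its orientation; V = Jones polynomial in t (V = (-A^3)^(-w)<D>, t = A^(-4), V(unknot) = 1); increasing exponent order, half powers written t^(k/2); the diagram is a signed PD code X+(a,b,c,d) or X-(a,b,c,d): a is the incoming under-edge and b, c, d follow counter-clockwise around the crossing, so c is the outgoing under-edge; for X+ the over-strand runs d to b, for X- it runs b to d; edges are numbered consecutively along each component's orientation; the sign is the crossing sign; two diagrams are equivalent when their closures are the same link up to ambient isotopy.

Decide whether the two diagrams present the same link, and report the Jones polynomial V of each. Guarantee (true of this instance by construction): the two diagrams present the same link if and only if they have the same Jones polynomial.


equivalent: no
D1 (bracket -A^-10 + A^-6 - A^-2 + A^2 - A^6 + A^10 + A^18; 14 crossings at w = +10): V = t^3 + t^5 - t^6 + t^7 - t^8 + t^9 - t^10
D2 (bracket -A^-4 + 1 + A^8; 14 crossings at w = +4): V = t + t^3 - t^4
key observation: comparing 2 Jones polynomials yields 2 groups


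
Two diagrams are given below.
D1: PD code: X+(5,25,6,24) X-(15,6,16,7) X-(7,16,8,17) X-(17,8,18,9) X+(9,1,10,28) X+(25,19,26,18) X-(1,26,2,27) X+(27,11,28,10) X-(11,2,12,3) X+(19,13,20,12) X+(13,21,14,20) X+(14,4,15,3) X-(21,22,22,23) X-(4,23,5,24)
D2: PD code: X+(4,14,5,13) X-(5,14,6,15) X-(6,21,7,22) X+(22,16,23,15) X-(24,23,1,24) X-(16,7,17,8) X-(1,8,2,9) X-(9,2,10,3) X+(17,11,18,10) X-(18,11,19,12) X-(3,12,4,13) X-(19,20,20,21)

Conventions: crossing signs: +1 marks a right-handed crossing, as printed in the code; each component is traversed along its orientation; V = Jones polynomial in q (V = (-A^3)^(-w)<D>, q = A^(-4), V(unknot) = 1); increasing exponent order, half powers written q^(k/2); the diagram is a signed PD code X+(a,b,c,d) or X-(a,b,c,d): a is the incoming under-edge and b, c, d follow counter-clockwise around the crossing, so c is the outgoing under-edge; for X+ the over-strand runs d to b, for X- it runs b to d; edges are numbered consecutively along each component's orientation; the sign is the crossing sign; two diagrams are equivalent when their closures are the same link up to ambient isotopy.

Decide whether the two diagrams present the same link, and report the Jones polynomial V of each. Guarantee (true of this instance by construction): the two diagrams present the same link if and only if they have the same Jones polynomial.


same link: no
V(D1) = q^-4 - 3q^-3 + 6q^-2 - 8q^-1 + 9 - 9q + 8q^2 - 5q^3 + 3q^4 - q^5  [14 crossings, <D> = -A^-20 + 3A^-16 - 5A^-12 + 8A^-8 - 9A^-4 + 9 - 8A^4 + 6A^8 - 3A^12 + A^16, w = 0]
V(D2) = -q^-6 + q^-5 - q^-4 + 2q^-3 - q^-2 + q^-1  (w -6, c 12, <D> = A^-14 - A^-10 + 2A^-6 - A^-2 + A^2 - A^6)
note: V(q) takes 2 values over 2 diagrams, fixing the grouping


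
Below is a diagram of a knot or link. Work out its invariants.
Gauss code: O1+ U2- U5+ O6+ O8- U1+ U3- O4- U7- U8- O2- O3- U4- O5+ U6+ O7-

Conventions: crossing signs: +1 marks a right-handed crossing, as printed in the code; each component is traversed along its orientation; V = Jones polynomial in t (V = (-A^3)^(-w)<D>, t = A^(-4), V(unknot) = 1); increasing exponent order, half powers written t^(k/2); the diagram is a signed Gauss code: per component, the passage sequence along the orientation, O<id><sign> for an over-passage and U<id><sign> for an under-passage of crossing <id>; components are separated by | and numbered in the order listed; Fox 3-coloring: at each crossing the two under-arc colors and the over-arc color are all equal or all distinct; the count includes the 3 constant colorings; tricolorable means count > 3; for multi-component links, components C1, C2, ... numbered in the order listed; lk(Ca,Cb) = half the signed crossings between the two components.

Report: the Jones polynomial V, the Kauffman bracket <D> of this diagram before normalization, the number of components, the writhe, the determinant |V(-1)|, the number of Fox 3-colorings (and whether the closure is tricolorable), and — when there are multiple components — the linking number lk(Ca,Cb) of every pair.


V = -t^-5 + t^-4 - t^-3 + 2t^-2 - t^-1 + 2 - t
<D> = -A^-10 + 2A^-6 - A^-2 + 2A^2 - A^6 + A^10 - A^14 (w = -2)
1 component over 8 crossings, w = -2
9 Fox colorings among 3^8, |V(-1)| = 9: tricolorable
why: w = -2 (over 8 crossings) is diagram-only; (-A^3)^(2) removes it from V


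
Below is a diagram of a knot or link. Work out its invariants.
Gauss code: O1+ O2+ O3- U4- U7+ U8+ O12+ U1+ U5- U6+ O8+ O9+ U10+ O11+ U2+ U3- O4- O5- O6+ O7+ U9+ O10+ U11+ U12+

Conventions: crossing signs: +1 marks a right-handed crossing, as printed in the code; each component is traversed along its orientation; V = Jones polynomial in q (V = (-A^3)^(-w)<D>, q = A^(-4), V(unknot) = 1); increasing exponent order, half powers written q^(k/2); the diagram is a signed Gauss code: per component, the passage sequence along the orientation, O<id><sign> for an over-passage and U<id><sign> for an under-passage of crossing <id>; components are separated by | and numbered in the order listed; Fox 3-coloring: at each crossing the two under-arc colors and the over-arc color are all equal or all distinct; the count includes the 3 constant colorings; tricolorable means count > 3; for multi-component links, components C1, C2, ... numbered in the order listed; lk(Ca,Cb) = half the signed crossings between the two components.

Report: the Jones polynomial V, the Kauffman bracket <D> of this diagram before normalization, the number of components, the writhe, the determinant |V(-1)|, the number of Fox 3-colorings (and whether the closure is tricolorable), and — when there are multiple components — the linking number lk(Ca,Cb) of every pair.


Jones polynomial: V(q) = q^2 + 2q^4 - 2q^5 + q^6 - 2q^7 + q^8
<D> = A^-14 - 2A^-10 + A^-6 - 2A^-2 + 2A^2 + A^10; writhe +6
components 1, writhe +6 (12 crossings)
3-colorings: 27 of 3^12, det 9 — tricolorable
note: det 9 = |V(-1)|; divisible by 3, so tricolorable


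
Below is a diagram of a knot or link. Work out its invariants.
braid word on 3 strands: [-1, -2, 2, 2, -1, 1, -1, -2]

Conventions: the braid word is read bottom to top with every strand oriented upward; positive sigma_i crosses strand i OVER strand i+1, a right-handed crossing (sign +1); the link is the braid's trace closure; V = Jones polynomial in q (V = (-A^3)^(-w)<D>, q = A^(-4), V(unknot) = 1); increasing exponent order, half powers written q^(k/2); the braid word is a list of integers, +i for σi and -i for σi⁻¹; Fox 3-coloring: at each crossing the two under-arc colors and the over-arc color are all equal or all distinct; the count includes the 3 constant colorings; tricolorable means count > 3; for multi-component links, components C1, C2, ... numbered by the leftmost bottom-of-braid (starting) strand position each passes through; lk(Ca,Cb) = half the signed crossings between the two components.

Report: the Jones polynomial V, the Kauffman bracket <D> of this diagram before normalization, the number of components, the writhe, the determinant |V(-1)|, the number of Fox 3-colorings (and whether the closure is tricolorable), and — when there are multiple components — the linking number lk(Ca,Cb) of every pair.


V = 1
<D> = A^-6 (w = -2)
1 component over 8 crossings, w = -2
3 Fox colorings among 3^8, |V(-1)| = 1: not tricolorable
why: w = -2 (over 8 crossings) is diagram-only; (-A^3)^(2) removes it from V


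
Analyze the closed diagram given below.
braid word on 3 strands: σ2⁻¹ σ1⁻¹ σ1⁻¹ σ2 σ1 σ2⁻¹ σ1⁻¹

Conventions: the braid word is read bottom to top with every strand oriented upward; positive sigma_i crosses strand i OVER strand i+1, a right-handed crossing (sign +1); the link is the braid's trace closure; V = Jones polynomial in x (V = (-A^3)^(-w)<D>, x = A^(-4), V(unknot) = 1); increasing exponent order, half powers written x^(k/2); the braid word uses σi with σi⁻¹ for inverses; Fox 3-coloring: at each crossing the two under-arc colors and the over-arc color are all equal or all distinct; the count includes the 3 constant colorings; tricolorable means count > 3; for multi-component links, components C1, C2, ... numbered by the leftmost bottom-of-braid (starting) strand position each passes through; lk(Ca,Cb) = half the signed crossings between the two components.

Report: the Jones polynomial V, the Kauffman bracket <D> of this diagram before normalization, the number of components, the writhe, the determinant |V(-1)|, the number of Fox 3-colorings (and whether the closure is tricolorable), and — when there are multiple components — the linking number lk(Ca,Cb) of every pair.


V = x^(-9/2) - x^(-5/2) - x^(-3/2) - x^(-1/2)
<D> = A^-7 + A^-3 + A - A^9 (w = -3)
2 components over 7 crossings, w = -3
lk(C1,C2): 0
27 Fox colorings among 3^7, |V(-1)| = 0: tricolorable
why: every pair of the 2 components has lk = 0


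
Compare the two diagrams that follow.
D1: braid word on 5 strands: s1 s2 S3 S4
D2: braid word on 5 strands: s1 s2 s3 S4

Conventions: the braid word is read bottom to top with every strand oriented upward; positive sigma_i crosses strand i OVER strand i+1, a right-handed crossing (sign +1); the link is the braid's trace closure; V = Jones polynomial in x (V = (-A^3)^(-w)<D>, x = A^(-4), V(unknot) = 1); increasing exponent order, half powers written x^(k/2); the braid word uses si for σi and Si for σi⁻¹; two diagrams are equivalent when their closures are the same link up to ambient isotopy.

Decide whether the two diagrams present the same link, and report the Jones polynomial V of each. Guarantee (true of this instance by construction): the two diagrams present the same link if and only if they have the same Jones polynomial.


equivalent: yes
V(D1) = 1  (w 0, c 4, <D> = 1)
V(D2) = 1  (w +2, c 4, <D> = A^6)
why: from 4 to 4 crossings by R-moves: one link, two diagrams


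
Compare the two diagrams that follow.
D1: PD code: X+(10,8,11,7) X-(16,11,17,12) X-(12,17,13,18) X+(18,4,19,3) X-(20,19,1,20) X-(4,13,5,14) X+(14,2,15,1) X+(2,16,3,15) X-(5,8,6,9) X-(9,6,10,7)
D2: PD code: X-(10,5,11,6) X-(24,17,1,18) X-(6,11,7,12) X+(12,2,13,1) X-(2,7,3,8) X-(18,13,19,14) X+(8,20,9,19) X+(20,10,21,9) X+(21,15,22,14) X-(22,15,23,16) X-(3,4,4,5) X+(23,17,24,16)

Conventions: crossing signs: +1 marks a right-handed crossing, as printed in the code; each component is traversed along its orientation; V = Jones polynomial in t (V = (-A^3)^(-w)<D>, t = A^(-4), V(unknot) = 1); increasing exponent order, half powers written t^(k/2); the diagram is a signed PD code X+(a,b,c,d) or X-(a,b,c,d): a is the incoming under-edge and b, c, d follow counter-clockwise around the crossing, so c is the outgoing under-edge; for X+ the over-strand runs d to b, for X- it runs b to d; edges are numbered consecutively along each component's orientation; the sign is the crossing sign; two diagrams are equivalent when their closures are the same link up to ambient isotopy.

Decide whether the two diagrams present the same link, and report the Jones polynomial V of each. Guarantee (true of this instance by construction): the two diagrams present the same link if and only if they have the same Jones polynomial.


equivalent: yes
D1 (bracket -A^-18 + 2A^-14 - 2A^-10 + 3A^-6 - 2A^-2 + 2A^2 - A^6; 10 crossings at w = -2): V = -t^-3 + 2t^-2 - 2t^-1 + 3 - 2t + 2t^2 - t^3
V(D2) = -t^-3 + 2t^-2 - 2t^-1 + 3 - 2t + 2t^2 - t^3  (w -2, c 12, <D> = -A^-18 + 2A^-14 - 2A^-10 + 3A^-6 - 2A^-2 + 2A^2 - A^6)
key observation: Reidemeister moves carry D1 (10 crossings) to D2 (12)


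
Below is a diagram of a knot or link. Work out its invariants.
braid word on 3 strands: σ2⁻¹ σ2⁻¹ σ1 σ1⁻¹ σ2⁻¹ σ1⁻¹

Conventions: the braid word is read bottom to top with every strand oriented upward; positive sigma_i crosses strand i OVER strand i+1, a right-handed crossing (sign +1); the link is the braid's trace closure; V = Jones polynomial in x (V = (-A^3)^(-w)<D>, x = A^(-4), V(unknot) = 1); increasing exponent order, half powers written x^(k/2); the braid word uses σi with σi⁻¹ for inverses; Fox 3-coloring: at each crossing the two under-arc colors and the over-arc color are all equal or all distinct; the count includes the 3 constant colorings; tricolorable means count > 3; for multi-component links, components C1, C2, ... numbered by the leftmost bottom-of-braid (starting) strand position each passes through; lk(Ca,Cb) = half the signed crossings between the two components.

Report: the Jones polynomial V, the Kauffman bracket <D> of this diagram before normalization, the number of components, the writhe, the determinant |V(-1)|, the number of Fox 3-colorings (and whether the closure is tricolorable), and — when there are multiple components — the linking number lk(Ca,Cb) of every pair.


Jones polynomial: V(x) = -x^-4 + x^-3 + x^-1
<D> = A^-8 + 1 - A^4; writhe -4
components 1, writhe -4 (6 crossings)
3-colorings: 9 of 3^6, det 3 — tricolorable
note: V spans 3 powers of x: at least 3 crossings in any diagram


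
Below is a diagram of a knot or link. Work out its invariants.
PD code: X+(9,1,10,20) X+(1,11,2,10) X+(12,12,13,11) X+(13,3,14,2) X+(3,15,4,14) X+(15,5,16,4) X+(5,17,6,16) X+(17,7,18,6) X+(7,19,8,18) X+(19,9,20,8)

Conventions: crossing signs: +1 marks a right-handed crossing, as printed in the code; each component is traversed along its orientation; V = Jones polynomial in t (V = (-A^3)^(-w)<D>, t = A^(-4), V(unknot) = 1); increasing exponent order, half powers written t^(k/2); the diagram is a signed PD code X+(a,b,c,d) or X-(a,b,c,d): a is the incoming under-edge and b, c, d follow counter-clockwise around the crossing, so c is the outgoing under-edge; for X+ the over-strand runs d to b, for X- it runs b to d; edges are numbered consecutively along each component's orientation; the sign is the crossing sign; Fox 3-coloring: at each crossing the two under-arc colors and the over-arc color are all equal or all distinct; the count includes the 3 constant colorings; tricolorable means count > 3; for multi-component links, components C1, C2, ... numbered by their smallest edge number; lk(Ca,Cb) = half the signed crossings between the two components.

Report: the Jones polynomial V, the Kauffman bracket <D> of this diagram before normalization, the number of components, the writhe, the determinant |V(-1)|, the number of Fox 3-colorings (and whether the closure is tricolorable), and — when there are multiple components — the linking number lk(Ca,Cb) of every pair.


Jones polynomial: V(t) = t^4 + t^6 - t^7 + t^8 - t^9 + t^10 - t^11 + t^12 - t^13
<D> = -A^-22 + A^-18 - A^-14 + A^-10 - A^-6 + A^-2 - A^2 + A^6 + A^14; writhe +10
components 1, writhe +10 (10 crossings)
3-colorings: 9 of 3^10, det 9 — tricolorable
note: |V(-1)| = 9: so tricolorable, since 3 divides 9


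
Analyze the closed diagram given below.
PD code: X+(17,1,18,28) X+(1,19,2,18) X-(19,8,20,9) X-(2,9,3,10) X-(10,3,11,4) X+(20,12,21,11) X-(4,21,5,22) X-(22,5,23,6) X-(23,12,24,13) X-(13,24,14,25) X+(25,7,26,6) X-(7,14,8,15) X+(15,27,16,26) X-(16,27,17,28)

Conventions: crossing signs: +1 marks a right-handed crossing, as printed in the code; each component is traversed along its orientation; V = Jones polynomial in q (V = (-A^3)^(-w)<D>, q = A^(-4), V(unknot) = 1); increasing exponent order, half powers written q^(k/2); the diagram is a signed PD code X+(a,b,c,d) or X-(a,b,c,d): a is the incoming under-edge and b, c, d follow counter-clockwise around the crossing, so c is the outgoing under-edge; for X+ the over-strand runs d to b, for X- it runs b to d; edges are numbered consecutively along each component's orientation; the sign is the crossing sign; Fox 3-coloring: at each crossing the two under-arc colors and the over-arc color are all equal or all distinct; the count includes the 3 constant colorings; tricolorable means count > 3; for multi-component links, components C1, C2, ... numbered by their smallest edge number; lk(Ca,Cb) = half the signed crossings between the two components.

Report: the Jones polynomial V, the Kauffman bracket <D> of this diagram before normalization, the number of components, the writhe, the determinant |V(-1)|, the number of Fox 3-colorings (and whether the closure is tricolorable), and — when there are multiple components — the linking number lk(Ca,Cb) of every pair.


V = q^-9 - 4q^-8 + 7q^-7 - 11q^-6 + 14q^-5 - 15q^-4 + 15q^-3 - 11q^-2 + 8q^-1 - 4 + q
<D> = A^-16 - 4A^-12 + 8A^-8 - 11A^-4 + 15 - 15A^4 + 14A^8 - 11A^12 + 7A^16 - 4A^20 + A^24 (w = -4)
1 component over 14 crossings, w = -4
3 Fox colorings among 3^14, |V(-1)| = 91: not tricolorable
why: the span of V is 10, forcing >= 10 crossings in any diagram


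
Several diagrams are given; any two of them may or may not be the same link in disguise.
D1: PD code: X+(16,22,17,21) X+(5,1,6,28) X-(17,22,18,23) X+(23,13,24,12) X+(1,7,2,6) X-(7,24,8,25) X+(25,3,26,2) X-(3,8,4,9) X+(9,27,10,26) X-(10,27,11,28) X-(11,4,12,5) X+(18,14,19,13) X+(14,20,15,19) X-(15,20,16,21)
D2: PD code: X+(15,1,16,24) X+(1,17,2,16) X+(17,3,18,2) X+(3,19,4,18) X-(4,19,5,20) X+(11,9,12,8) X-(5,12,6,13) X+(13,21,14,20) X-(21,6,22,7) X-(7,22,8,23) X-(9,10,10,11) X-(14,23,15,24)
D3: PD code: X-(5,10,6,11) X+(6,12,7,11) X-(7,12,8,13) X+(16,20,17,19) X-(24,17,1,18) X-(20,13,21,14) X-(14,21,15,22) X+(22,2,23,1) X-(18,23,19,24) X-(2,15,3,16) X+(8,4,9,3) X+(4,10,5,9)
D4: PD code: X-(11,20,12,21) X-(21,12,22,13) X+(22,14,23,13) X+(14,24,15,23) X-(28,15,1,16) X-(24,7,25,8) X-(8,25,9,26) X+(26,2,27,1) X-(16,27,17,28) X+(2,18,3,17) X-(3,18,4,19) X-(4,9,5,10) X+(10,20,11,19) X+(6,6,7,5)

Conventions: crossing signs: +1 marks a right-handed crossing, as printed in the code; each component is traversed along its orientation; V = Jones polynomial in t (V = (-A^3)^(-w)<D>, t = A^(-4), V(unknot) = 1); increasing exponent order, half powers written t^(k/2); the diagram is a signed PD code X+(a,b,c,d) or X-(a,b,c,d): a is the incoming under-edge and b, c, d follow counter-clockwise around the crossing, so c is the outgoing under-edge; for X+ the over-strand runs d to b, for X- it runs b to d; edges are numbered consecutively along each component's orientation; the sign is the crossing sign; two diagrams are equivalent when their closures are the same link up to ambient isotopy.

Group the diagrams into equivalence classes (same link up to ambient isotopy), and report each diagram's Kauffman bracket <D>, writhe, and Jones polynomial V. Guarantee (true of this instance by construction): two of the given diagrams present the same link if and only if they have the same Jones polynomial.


classes: {D1, D2} | {D3, D4}
V(D1) = -t^-3 + 2t^-2 - 2t^-1 + 3 - 2t + 2t^2 - t^3  [14 crossings, <D> = -A^-6 + 2A^-2 - 2A^2 + 3A^6 - 2A^10 + 2A^14 - A^18, w = +2]
D2 (bracket -A^-12 + 2A^-8 - 2A^-4 + 3 - 2A^4 + 2A^8 - A^12; 12 crossings at w = 0): V = -t^-3 + 2t^-2 - 2t^-1 + 3 - 2t + 2t^2 - t^3
V(D3) = -t^-6 + 2t^-5 - 3t^-4 + 4t^-3 - 3t^-2 + 3t^-1 - 2 + t  [12 crossings, <D> = A^-10 - 2A^-6 + 3A^-2 - 3A^2 + 4A^6 - 3A^10 + 2A^14 - A^18, w = -2]
V(D4) = -t^-6 + 2t^-5 - 3t^-4 + 4t^-3 - 3t^-2 + 3t^-1 - 2 + t  (w -2, c 14, <D> = A^-10 - 2A^-6 + 3A^-2 - 3A^2 + 4A^6 - 3A^10 + 2A^14 - A^18)
note: comparing 4 Jones polynomials yields 2 groups


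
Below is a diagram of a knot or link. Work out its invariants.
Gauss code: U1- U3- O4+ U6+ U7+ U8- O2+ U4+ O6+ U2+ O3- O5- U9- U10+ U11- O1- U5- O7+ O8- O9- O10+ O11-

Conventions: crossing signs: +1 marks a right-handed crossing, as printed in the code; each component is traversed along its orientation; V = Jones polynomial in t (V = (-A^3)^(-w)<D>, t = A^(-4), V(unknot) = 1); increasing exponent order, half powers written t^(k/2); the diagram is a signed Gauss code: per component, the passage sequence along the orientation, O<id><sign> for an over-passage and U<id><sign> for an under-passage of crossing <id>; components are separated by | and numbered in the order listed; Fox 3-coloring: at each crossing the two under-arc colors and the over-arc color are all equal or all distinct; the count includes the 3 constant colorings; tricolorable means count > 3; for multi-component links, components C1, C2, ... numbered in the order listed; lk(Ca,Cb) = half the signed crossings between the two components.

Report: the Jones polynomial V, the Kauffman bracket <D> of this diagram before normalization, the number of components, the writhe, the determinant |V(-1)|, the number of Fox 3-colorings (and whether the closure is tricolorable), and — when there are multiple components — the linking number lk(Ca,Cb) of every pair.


V = -t^-3 + t^-2 - t^-1 + 3 - t + t^2 - t^3
<D> = A^-15 - A^-11 + A^-7 - 3A^-3 + A - A^5 + A^9 (w = -1)
1 component over 11 crossings, w = -1
27 Fox colorings among 3^11, |V(-1)| = 9: tricolorable
why: V spans 6 powers of t: at least 6 crossings in any diagram


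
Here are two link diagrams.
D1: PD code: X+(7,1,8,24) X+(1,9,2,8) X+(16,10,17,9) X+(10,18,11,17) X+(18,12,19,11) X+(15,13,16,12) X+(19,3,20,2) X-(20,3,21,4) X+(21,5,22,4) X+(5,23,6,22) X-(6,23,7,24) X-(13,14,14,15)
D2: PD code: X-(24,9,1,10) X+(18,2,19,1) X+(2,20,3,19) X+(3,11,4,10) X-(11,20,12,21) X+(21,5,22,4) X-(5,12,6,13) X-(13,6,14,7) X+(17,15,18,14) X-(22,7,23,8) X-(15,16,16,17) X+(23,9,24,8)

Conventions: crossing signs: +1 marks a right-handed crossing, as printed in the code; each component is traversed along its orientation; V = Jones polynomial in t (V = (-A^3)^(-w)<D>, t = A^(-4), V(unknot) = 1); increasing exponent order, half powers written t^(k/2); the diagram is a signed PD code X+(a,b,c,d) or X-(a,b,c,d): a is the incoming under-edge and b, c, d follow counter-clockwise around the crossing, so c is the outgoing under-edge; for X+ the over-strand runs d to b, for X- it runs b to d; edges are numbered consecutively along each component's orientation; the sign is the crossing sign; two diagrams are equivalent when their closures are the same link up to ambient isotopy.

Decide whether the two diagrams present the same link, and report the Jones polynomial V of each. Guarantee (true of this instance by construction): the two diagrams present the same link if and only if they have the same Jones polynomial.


equivalent: no
V(D1) = t^2 + 2t^4 - 2t^5 + t^6 - 2t^7 + t^8  (w +6, c 12, <D> = A^-14 - 2A^-10 + A^-6 - 2A^-2 + 2A^2 + A^10)
D2 (bracket -A^-12 + 2A^-8 - 2A^-4 + 3 - 2A^4 + 2A^8 - A^12; 12 crossings at w = 0): V = -t^-3 + 2t^-2 - 2t^-1 + 3 - 2t + 2t^2 - t^3
why: 2 classes among 2 diagrams; unequal V(t) rules out equality


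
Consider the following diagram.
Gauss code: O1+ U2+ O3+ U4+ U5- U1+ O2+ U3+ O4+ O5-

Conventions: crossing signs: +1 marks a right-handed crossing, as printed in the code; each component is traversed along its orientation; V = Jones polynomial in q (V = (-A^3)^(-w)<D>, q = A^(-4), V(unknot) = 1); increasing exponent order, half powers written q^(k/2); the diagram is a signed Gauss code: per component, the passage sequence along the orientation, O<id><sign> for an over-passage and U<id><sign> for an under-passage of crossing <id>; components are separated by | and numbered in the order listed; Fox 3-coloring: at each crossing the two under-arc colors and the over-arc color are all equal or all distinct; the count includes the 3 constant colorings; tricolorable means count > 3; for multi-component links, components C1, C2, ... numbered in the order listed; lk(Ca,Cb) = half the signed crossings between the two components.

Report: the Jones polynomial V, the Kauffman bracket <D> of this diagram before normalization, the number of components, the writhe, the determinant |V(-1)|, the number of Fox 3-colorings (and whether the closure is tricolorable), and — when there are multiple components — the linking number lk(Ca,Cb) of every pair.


V(q) = q + q^3 - q^4
bracket: A^-7 - A^-3 - A^5, w = +3
1 component, writhe +3, over 5 crossings
det 3, colorings 9 of 3^5 — tricolorable
observation: w = +3 shifts under R1 moves; the (-A^3)^(-3) factor cancels that in V


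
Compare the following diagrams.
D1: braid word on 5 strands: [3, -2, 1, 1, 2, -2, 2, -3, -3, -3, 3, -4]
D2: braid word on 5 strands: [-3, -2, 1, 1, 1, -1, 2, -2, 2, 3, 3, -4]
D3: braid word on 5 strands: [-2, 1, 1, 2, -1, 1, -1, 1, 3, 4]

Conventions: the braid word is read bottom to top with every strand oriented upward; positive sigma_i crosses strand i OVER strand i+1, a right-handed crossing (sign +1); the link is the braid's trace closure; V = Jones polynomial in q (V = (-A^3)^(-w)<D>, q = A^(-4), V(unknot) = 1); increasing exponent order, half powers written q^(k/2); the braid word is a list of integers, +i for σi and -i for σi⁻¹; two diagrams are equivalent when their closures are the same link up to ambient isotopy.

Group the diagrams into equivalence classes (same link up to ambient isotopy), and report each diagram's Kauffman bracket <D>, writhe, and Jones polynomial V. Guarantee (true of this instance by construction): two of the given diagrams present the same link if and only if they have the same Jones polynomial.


equivalence classes: {D1, D2, D3}
D1 (bracket A^-12 + A^-8 + A^-4 + 1; 12 crossings at w = 0): V = 1 + q + q^2 + q^3
D2 (bracket A^-6 + A^-2 + A^2 + A^6; 12 crossings at w = +2): V = 1 + q + q^2 + q^3
V(D3) = 1 + q + q^2 + q^3  [10 crossings, <D> = 1 + A^4 + A^8 + A^12, w = +4]
key observation: all 3 diagrams share one V(q), hence one class


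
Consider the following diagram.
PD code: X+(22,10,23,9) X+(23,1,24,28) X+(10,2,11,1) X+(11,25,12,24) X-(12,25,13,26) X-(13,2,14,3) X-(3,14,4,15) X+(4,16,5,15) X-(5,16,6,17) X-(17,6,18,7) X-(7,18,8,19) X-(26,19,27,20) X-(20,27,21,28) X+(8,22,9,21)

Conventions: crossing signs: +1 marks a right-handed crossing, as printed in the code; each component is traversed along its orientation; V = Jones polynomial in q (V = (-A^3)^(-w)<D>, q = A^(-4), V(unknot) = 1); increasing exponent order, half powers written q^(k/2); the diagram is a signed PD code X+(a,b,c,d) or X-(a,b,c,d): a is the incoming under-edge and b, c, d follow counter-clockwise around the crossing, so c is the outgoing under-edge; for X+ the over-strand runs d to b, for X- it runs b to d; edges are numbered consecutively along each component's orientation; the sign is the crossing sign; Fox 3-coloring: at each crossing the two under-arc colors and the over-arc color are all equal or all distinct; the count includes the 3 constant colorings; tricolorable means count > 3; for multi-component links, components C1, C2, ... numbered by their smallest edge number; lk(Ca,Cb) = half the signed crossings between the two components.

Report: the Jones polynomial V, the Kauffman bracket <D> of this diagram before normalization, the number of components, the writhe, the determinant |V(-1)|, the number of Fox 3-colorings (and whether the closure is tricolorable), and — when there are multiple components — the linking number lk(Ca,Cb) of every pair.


V(q) = q^-5 - 2q^-4 + 2q^-3 - 2q^-2 + 2q^-1 - 1 + q
bracket: A^-10 - A^-6 + 2A^-2 - 2A^2 + 2A^6 - 2A^10 + A^14, w = -2
1 component, writhe -2, over 14 crossings
det 11, colorings 3 of 3^14 — not tricolorable
observation: |V(-1)| = 11: so not tricolorable, since 3 does not divide 11


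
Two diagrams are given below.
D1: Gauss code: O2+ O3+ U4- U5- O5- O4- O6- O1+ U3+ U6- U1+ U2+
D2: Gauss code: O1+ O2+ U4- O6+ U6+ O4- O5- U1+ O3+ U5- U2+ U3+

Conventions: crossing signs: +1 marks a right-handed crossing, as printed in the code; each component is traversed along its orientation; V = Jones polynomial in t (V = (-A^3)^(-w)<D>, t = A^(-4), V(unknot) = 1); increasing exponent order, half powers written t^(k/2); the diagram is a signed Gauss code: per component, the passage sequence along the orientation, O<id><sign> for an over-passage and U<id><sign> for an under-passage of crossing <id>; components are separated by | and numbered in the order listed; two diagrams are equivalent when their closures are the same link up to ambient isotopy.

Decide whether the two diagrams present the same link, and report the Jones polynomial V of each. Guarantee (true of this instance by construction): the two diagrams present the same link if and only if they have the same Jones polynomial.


equivalent: yes
D1 (bracket 1; 6 crossings at w = 0): V = 1
V(D2) = 1  (w +2, c 6, <D> = A^6)
key observation: all 2 diagrams share one V(t), hence one class


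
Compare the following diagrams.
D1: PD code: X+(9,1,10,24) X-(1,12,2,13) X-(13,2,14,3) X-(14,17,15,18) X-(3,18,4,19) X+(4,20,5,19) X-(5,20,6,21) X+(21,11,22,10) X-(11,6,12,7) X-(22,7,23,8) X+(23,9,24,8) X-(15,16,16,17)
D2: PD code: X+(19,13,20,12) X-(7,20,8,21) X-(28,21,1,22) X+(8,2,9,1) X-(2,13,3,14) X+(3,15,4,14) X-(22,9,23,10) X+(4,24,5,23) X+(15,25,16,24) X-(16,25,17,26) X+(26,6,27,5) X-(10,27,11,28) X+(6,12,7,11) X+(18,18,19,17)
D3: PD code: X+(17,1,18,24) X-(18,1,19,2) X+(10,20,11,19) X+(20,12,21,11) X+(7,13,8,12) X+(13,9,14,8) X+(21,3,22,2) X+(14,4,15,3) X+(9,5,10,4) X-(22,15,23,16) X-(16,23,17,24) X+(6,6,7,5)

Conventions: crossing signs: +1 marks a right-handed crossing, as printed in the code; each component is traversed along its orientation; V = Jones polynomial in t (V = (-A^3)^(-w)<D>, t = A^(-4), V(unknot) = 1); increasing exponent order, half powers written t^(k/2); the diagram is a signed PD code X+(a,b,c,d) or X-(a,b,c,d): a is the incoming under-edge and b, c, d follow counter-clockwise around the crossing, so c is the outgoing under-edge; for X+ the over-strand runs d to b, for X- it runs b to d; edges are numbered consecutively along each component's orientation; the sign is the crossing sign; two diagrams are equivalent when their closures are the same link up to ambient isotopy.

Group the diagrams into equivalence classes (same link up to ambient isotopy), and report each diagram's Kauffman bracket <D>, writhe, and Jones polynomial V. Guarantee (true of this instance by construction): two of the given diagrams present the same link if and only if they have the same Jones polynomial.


equivalence classes: {D1} | {D2} | {D3}
D1 (bracket A^-16 - A^-12 + 2A^-8 - 2A^-4 + 2 - 2A^4 + A^8; 12 crossings at w = -4): V = t^-5 - 2t^-4 + 2t^-3 - 2t^-2 + 2t^-1 - 1 + t
V(D2) = -t^-3 + 2t^-2 - 2t^-1 + 3 - 2t + 2t^2 - t^3  [14 crossings, <D> = -A^-6 + 2A^-2 - 2A^2 + 3A^6 - 2A^10 + 2A^14 - A^18, w = +2]
V(D3) = t - t^2 + 2t^3 - t^4 + t^5 - t^6  (w +6, c 12, <D> = -A^-6 + A^-2 - A^2 + 2A^6 - A^10 + A^14)
observation: 3 values of V(t) split the 3 diagrams


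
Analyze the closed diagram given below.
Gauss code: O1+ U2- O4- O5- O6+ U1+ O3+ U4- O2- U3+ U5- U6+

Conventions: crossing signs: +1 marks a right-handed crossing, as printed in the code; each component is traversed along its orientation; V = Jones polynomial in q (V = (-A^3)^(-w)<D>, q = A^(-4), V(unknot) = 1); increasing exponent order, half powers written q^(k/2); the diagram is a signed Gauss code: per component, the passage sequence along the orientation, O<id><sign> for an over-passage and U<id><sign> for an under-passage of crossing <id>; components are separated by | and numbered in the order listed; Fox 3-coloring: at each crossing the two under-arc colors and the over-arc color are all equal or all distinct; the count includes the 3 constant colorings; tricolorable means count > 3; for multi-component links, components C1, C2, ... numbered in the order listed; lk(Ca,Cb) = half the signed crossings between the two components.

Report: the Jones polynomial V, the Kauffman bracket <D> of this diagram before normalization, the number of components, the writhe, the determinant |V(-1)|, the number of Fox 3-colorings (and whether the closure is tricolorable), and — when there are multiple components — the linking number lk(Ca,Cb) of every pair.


V = q^-2 - q^-1 + 1 - q + q^2
<D> = A^-8 - A^-4 + 1 - A^4 + A^8 (w = 0)
1 component over 6 crossings, w = 0
3 Fox colorings among 3^6, |V(-1)| = 5: not tricolorable
why: |V(-1)| = 5: so not tricolorable, since 3 does not divide 5


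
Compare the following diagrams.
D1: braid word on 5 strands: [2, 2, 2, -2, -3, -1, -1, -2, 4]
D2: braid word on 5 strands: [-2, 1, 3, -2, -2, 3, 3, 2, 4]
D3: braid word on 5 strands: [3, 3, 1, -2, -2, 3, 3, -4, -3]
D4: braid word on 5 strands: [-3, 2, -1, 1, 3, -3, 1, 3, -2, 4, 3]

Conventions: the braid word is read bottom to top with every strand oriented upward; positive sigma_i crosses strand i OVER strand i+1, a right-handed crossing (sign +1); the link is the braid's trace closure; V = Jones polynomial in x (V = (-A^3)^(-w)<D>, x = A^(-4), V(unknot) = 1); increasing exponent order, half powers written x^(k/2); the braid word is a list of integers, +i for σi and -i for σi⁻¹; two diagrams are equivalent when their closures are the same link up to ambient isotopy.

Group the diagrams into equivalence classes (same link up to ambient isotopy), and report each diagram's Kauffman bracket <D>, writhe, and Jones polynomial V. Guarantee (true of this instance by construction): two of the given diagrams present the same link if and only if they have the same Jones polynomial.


classes: {D1} | {D2, D3} | {D4}
V(D1) = -x^(-5/2) - x^(-1/2)  [9 crossings, <D> = A^-1 + A^7, w = -1]
D2 (bracket -A^-5 + A^-1 - A^3 + 2A^7 + A^15; 9 crossings at w = +3): V = -x^(-3/2) - 2x^(1/2) + x^(3/2) - x^(5/2) + x^(7/2)
V(D3) = -x^(-3/2) - 2x^(1/2) + x^(3/2) - x^(5/2) + x^(7/2)  [9 crossings, <D> = -A^-11 + A^-7 - A^-3 + 2A + A^9, w = +1]
V(D4) = -x^(-1/2) - x^(1/2)  [11 crossings, <D> = A^7 + A^11, w = +3]
note: 3 classes among 4 diagrams; unequal V(x) rules out equality


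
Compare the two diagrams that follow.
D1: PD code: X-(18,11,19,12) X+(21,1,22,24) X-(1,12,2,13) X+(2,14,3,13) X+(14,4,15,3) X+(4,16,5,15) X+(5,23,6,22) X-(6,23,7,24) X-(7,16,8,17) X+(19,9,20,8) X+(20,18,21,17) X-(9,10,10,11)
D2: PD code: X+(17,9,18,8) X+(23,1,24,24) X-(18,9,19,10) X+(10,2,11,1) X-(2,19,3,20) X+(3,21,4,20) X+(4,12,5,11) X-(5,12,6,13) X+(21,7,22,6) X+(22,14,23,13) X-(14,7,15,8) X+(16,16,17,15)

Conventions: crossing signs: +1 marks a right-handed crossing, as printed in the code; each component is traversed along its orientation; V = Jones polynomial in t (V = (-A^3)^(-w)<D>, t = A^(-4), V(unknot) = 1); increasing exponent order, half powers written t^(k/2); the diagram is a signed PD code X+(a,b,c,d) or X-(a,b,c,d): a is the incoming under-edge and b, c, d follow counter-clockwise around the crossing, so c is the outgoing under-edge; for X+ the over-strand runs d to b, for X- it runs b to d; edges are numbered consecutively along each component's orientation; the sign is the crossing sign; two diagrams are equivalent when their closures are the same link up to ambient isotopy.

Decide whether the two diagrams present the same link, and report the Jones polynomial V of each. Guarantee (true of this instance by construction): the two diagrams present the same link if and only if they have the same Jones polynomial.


equivalent: yes
V(D1) = 1  (w +2, c 12, <D> = A^6)
V(D2) = 1  (w +4, c 12, <D> = A^12)
why: one V(t) for all 2 diagrams — one class (guaranteed)


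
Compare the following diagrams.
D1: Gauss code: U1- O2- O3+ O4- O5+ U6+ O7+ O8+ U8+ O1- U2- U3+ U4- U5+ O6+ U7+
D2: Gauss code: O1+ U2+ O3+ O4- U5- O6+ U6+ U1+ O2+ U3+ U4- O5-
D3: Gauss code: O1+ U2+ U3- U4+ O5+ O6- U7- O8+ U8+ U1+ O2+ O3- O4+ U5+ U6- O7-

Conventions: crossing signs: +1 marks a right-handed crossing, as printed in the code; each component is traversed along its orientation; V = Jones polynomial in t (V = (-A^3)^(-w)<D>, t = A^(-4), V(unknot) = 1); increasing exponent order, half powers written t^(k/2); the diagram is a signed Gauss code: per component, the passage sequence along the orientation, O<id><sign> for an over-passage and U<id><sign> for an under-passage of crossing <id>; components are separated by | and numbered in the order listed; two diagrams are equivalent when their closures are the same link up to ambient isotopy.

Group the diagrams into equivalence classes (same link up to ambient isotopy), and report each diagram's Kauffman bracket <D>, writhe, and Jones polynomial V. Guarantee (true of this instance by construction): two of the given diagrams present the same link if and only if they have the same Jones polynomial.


classes: {D1, D2, D3}
V(D1) = 1  [8 crossings, <D> = A^6, w = +2]
V(D2) = 1  (w +2, c 6, <D> = A^6)
D3 (bracket A^6; 8 crossings at w = +2): V = 1
note: one V(t) for all 3 diagrams — one class (guaranteed)
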